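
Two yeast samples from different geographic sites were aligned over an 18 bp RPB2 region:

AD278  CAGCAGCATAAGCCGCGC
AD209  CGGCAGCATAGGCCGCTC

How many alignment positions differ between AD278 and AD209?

Mismatches occur at site 2 (A/G), site 11 (A/G), site 17 (G/T).
That gives 3 mismatches out of 18 aligned sites, so the Hamming distance is 3.

3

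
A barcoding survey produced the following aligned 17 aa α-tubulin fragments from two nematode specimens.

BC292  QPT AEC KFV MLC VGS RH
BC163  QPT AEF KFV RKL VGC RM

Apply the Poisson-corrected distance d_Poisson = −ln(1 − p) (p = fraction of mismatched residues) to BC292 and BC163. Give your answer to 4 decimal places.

Mismatches occur at site 6 (C/F), site 10 (M/R), site 11 (L/K), site 12 (C/L), site 15 (S/C), site 17 (H/M).
p = 6/17 = 0.352941.
d = −ln(1 − 0.352941) = −ln(0.647059) = 0.4353.

0.4353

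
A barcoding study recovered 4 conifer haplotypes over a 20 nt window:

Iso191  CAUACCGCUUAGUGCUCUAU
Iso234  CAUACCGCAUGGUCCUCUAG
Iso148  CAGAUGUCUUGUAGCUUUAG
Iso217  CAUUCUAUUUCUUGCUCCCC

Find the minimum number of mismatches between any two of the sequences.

4

Pairwise Hamming distances:
  Iso191 vs Iso234: 4
  Iso191 vs Iso148: 9
  Iso191 vs Iso217: 9
  Iso234 vs Iso148: 9
  Iso234 vs Iso217: 11
  Iso148 vs Iso217: 12
The smallest is 4, between Iso191 and Iso234.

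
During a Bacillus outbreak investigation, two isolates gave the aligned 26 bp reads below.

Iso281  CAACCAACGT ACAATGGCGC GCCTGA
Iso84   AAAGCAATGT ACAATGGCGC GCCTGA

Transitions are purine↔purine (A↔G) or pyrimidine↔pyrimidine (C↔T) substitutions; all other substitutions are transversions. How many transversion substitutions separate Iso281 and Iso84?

2

Mismatches occur at site 1 (C→A, transversion), site 4 (C→G, transversion), site 8 (C→T, transition).
Of the 3 differences, 1 transition and 2 transversions, so the answer is 2.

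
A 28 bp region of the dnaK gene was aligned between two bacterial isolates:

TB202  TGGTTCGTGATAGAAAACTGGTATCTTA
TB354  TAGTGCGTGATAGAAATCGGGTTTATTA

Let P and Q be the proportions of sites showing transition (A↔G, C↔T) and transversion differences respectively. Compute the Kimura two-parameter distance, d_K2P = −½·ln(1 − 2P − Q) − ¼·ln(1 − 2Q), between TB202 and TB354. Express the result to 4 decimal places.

Differing sites — 2:G/A (Ti); 5:T/G (Tv); 17:A/T (Tv); 19:T/G (Tv); 23:A/T (Tv); 25:C/A (Tv).
Of the 6 differences, 1 transition and 5 transversions over 28 sites: P = 1/28 = 0.035714, Q = 5/28 = 0.178571.
d = −0.5·ln(0.750001) − 0.25·ln(0.642858) = −0.5·(-0.287681) − 0.25·(-0.441831) = 0.2543.

0.2543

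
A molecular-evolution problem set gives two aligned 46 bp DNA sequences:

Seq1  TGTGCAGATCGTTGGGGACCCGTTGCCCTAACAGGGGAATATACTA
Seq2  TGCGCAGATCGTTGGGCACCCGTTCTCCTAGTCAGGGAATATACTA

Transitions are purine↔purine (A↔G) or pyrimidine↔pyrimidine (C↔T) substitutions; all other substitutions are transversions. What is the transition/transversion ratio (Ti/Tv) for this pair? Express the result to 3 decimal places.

Mismatches occur at site 3 (T→C, transition), site 17 (G→C, transversion), site 25 (G→C, transversion), site 26 (C→T, transition), site 31 (A→G, transition), site 32 (C→T, transition), site 33 (A→C, transversion), site 34 (G→A, transition).
Of the 8 differences, 5 transitions and 3 transversions, so Ti/Tv = 5/3 = 1.667.

1.667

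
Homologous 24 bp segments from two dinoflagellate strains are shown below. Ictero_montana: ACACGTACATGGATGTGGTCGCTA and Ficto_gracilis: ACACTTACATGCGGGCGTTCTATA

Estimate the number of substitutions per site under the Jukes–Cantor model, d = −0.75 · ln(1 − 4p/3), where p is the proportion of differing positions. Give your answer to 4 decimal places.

0.4408

The sequences differ at positions 5 (G/T), 12 (G/C), 13 (A/G), 14 (T/G), 16 (T/C), 18 (G/T), 21 (G/T), 22 (C/A).
p = 8/24 = 0.333333.
d = −0.75 · ln(1 − (4/3)·0.333333) = −0.75 · ln(0.555556) = −0.75 · (-0.587786) = 0.4408.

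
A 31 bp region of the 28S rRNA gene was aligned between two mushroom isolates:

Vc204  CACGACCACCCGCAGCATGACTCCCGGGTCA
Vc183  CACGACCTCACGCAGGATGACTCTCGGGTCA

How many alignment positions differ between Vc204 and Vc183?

The sequences differ at positions 8 (A/T), 10 (C/A), 16 (C/G), 24 (C/T).
That gives 4 mismatches out of 31 aligned sites, so the Hamming distance is 4.

4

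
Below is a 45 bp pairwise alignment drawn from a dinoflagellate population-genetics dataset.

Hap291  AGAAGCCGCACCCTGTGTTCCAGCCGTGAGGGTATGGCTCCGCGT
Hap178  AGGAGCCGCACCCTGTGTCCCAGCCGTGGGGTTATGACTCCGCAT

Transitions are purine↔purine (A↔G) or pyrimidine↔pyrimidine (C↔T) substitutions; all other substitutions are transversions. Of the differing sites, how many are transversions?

1

Differing sites — 3:A/G (Ti); 19:T/C (Ti); 29:A/G (Ti); 32:G/T (Tv); 37:G/A (Ti); 44:G/A (Ti).
Of the 6 differences, 5 transitions and 1 transversion, so the answer is 1.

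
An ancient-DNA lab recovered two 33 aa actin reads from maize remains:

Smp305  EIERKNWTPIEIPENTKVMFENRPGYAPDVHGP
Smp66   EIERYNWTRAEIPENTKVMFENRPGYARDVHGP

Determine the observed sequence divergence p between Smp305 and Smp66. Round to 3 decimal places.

The sequences differ at positions 5 (K/Y), 9 (P/R), 10 (I/A), 28 (P/R).
There are 4 differences over 33 sites, so p = 4/33 = 0.121.

0.121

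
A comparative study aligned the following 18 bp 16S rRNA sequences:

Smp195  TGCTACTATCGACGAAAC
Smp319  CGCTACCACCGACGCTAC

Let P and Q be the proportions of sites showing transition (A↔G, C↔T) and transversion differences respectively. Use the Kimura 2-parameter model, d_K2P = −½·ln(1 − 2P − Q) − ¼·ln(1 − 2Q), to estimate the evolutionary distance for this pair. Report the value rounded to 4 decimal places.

0.3567

The sequences differ at positions 1 (T/C, transition), 7 (T/C, transition), 9 (T/C, transition), 15 (A/C, transversion), 16 (A/T, transversion).
Of the 5 differences, 3 transitions and 2 transversions over 18 sites: P = 3/18 = 0.166667, Q = 2/18 = 0.111111.
d = −0.5·ln(0.555555) − 0.25·ln(0.777778) = −0.5·(-0.587788) − 0.25·(-0.251314) = 0.3567.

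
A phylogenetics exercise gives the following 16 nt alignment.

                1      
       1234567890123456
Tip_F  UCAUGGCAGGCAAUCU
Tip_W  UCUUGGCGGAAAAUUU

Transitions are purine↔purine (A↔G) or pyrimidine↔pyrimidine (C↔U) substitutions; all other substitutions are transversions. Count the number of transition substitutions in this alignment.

3

Mismatches occur at site 3 (A/U, transversion), site 8 (A/G, transition), site 10 (G/A, transition), site 11 (C/A, transversion), site 15 (C/U, transition).
Of the 5 differences, 3 transitions and 2 transversions, so the answer is 3.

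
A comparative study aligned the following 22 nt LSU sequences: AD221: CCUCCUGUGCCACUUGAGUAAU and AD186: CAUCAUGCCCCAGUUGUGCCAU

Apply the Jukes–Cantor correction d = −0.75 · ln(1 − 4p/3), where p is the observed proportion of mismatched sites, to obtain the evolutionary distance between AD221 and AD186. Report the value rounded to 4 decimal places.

0.4975

Mismatches occur at site 2 (C↔A), site 5 (C↔A), site 8 (U↔C), site 9 (G↔C), site 13 (C↔G), site 17 (A↔U), site 19 (U↔C), site 20 (A↔C).
p = 8/22 = 0.363636.
d = −0.75 · ln(1 − (4/3)·0.363636) = −0.75 · ln(0.515152) = −0.75 · (-0.663293) = 0.4975.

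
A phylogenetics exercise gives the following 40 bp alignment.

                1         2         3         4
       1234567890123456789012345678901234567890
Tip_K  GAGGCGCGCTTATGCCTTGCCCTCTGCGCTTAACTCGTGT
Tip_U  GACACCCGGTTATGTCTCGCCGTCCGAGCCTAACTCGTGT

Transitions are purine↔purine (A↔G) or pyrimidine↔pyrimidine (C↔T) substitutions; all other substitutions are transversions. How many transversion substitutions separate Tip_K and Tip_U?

5

Differing sites — 3:G/C (Tv); 4:G/A (Ti); 6:G/C (Tv); 9:C/G (Tv); 15:C/T (Ti); 18:T/C (Ti); 22:C/G (Tv); 25:T/C (Ti); 27:C/A (Tv); 30:T/C (Ti).
Of the 10 differences, 5 transitions and 5 transversions, so the answer is 5.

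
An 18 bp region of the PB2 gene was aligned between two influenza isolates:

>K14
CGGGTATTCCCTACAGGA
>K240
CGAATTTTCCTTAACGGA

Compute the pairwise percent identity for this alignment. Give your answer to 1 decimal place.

The sequences differ at positions 3 (G/A), 4 (G/A), 6 (A/T), 11 (C/T), 14 (C/A), 15 (A/C).
12 of the 18 sites match, so the percent identity is 12/18 × 100 = 66.7%.

66.7%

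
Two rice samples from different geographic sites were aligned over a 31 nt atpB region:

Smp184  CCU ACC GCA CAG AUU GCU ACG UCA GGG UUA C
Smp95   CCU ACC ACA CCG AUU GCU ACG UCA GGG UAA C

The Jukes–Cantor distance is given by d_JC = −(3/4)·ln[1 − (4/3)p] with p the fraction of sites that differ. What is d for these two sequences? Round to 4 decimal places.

The sequences differ at positions 7 (G/A), 11 (A/C), 29 (U/A).
p = 3/31 = 0.096774.
d = −0.75 · ln(1 − (4/3)·0.096774) = −0.75 · ln(0.870968) = −0.75 · (-0.138150) = 0.1036.

0.1036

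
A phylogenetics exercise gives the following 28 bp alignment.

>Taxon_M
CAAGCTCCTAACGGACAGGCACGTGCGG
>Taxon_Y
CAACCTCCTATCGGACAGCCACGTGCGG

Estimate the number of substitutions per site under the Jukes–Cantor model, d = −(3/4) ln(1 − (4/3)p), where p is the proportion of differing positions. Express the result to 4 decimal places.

The sequences differ at positions 4 (G/C), 11 (A/T), 19 (G/C).
p = 3/28 = 0.107143.
d = −0.75 · ln(1 − (4/3)·0.107143) = −0.75 · ln(0.857143) = −0.75 · (-0.154151) = 0.1156.

0.1156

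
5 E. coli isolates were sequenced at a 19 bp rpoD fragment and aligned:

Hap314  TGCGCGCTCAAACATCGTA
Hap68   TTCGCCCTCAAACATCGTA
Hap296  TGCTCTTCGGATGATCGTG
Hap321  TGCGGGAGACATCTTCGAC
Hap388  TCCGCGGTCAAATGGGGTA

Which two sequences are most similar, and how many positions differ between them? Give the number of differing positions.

2

Pairwise Hamming distances:
  Hap314 vs Hap68: 2
  Hap314 vs Hap296: 9
  Hap314 vs Hap321: 9
  Hap314 vs Hap388: 6
  Hap68 vs Hap296: 10
  Hap68 vs Hap321: 11
  Hap68 vs Hap388: 7
  Hap296 vs Hap321: 11
  Hap296 vs Hap388: 13
  Hap321 vs Hap388: 13
The smallest is 2, between Hap314 and Hap68.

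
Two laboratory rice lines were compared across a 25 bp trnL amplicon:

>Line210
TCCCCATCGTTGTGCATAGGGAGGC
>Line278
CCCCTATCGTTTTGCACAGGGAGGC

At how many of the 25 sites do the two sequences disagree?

4

The sequences differ at positions 1 (T/C), 5 (C/T), 12 (G/T), 17 (T/C).
That gives 4 mismatches out of 25 aligned sites, so the Hamming distance is 4.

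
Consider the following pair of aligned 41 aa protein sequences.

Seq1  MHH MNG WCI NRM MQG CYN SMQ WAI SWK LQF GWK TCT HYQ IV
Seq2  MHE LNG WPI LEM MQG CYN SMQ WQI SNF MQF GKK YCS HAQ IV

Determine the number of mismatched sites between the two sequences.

Mismatches occur at site 3 (H/E), site 4 (M/L), site 8 (C/P), site 10 (N/L), site 11 (R/E), site 23 (A/Q), site 26 (W/N), site 27 (K/F), site 28 (L/M), site 32 (W/K), site 34 (T/Y), site 36 (T/S), site 38 (Y/A).
That gives 13 mismatches out of 41 aligned sites, so the Hamming distance is 13.

13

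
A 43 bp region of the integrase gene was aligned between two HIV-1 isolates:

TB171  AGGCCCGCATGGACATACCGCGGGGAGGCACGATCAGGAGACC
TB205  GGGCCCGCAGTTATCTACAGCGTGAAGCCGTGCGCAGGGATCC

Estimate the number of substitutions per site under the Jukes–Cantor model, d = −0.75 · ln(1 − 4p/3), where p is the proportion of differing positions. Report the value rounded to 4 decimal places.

The sequences differ at positions 1 (A/G), 10 (T/G), 11 (G/T), 12 (G/T), 14 (C/T), 15 (A/C), 19 (C/A), 23 (G/T), 25 (G/A), 28 (G/C), 30 (A/G), 31 (C/T), 33 (A/C), 34 (T/G), 39 (A/G), 40 (G/A), 41 (A/T).
p = 17/43 = 0.395349.
d = −0.75 · ln(1 − (4/3)·0.395349) = −0.75 · ln(0.472868) = −0.75 · (-0.748939) = 0.5617.

0.5617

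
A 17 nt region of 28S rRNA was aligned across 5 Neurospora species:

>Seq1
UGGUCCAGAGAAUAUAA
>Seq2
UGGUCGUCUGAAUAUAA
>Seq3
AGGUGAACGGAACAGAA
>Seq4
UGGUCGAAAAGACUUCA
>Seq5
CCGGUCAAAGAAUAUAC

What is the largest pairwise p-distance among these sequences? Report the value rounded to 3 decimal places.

Pairwise Hamming distances:
  Seq1 vs Seq2: 4
  Seq1 vs Seq3: 7
  Seq1 vs Seq4: 7
  Seq1 vs Seq5: 6
  Seq2 vs Seq3: 7
  Seq2 vs Seq4: 8
  Seq2 vs Seq5: 9
  Seq3 vs Seq4: 10
  Seq3 vs Seq5: 10
  Seq4 vs Seq5: 11
The largest is 11 mismatches, between Seq4 and Seq5; p = 11/17 = 0.647.

0.647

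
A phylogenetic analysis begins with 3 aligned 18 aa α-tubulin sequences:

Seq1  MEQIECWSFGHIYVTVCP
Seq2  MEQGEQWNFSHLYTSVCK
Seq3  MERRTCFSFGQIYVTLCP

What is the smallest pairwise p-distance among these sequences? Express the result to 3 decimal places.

Pairwise Hamming distances:
  Seq1 vs Seq2: 8
  Seq1 vs Seq3: 6
  Seq2 vs Seq3: 13
The smallest is 6 mismatches, between Seq1 and Seq3; p = 6/18 = 0.333.

0.333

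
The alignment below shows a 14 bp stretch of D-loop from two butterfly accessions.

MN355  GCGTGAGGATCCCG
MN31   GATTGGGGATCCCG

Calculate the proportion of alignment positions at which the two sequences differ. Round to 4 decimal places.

0.2143

Differing sites — 2:C/A; 3:G/T; 6:A/G.
There are 3 differences over 14 sites, so p = 3/14 = 0.2143.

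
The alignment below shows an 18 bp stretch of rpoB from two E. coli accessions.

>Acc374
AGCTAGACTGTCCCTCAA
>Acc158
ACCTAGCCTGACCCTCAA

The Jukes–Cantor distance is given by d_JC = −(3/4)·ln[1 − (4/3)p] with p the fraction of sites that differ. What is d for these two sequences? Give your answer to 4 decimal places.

Differing sites — 2:G/C; 7:A/C; 11:T/A.
p = 3/18 = 0.166667.
d = −0.75 · ln(1 − (4/3)·0.166667) = −0.75 · ln(0.777777) = −0.75 · (-0.251315) = 0.1885.

0.1885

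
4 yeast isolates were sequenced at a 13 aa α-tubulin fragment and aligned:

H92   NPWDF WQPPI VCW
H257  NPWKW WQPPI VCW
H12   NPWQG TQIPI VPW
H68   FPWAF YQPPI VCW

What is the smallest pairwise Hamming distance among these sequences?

Pairwise Hamming distances:
  H92 vs H257: 2
  H92 vs H12: 5
  H92 vs H68: 3
  H257 vs H12: 5
  H257 vs H68: 4
  H12 vs H68: 6
The smallest is 2, between H92 and H257.

2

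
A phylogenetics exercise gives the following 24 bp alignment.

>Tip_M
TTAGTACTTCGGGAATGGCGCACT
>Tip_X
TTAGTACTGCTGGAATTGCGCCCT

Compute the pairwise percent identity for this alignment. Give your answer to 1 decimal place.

83.3%

Mismatches occur at site 9 (T↔G), site 11 (G↔T), site 17 (G↔T), site 22 (A↔C).
20 of the 24 sites match, so the percent identity is 20/24 × 100 = 83.3%.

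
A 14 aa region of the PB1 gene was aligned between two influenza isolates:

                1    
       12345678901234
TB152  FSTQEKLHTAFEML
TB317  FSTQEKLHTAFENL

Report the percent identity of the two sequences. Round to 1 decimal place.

92.9%

The sequences differ at position 13 (M/N).
13 of the 14 sites match, so the percent identity is 13/14 × 100 = 92.9%.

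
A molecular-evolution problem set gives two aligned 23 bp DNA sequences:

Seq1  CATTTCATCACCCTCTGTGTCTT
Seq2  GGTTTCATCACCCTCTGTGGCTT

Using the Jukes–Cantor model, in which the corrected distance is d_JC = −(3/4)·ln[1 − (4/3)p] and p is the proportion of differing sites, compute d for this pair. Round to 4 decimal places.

0.1433

Differing sites — 1:C/G; 2:A/G; 20:T/G.
p = 3/23 = 0.130435.
d = −0.75 · ln(1 − (4/3)·0.130435) = −0.75 · ln(0.826087) = −0.75 · (-0.191055) = 0.1433.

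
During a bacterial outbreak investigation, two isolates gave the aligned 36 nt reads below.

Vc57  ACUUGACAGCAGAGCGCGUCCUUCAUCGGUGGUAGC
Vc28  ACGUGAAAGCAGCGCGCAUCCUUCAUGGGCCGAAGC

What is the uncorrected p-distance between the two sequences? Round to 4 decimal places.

0.2222

Mismatches occur at site 3 (U→G), site 7 (C→A), site 13 (A→C), site 18 (G→A), site 27 (C→G), site 30 (U→C), site 31 (G→C), site 33 (U→A).
There are 8 differences over 36 sites, so p = 8/36 = 0.2222.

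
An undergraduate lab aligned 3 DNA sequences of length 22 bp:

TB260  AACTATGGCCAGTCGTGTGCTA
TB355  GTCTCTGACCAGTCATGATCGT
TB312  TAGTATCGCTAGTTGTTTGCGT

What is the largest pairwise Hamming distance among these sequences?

Pairwise Hamming distances:
  TB260 vs TB355: 9
  TB260 vs TB312: 8
  TB355 vs TB312: 12
The largest is 12, between TB355 and TB312.

12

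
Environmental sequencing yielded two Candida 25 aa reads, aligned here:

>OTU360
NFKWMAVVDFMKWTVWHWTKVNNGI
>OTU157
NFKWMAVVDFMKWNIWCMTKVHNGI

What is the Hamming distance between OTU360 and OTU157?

Mismatches occur at site 14 (T↔N), site 15 (V↔I), site 17 (H↔C), site 18 (W↔M), site 22 (N↔H).
That gives 5 mismatches out of 25 aligned sites, so the Hamming distance is 5.

5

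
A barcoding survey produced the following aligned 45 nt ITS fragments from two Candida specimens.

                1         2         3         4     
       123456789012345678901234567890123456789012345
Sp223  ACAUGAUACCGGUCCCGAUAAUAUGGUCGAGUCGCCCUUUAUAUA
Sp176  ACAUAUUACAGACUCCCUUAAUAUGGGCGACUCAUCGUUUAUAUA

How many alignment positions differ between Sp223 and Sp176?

13

The sequences differ at positions 5 (G/A), 6 (A/U), 10 (C/A), 12 (G/A), 13 (U/C), 14 (C/U), 17 (G/C), 18 (A/U), 27 (U/G), 31 (G/C), 34 (G/A), 35 (C/U), 37 (C/G).
That gives 13 mismatches out of 45 aligned sites, so the Hamming distance is 13.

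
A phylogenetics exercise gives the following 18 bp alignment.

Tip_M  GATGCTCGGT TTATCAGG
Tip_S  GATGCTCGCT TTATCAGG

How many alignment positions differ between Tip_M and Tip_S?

1

Differing sites — 9:G/C.
That gives 1 mismatch out of 18 aligned sites, so the Hamming distance is 1.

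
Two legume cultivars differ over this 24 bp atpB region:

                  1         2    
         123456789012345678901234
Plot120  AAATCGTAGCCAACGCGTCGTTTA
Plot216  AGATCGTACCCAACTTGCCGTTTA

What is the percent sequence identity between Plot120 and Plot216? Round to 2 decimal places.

79.17%

Mismatches occur at site 2 (A/G), site 9 (G/C), site 15 (G/T), site 16 (C/T), site 18 (T/C).
19 of the 24 sites match, so the percent identity is 19/24 × 100 = 79.17%.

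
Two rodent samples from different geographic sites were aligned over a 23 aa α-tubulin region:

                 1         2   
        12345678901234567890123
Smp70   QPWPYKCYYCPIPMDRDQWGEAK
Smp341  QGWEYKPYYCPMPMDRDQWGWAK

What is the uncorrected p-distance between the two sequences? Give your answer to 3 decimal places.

Mismatches occur at site 2 (P→G), site 4 (P→E), site 7 (C→P), site 12 (I→M), site 21 (E→W).
There are 5 differences over 23 sites, so p = 5/23 = 0.217.

0.217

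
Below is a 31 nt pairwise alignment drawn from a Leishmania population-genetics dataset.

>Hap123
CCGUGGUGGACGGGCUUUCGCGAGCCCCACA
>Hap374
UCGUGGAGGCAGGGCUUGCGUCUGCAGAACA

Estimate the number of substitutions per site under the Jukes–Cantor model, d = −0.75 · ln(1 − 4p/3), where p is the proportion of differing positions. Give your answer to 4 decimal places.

0.4806

Differing sites — 1:C/U; 7:U/A; 10:A/C; 11:C/A; 18:U/G; 21:C/U; 22:G/C; 23:A/U; 26:C/A; 27:C/G; 28:C/A.
p = 11/31 = 0.354839.
d = −0.75 · ln(1 − (4/3)·0.354839) = −0.75 · ln(0.526881) = −0.75 · (-0.640781) = 0.4806.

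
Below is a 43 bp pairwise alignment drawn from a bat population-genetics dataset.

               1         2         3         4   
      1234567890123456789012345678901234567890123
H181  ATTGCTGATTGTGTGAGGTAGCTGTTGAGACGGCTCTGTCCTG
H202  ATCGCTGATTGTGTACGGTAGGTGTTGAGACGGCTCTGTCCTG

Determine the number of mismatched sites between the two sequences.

4

Mismatches occur at site 3 (T→C), site 15 (G→A), site 16 (A→C), site 22 (C→G).
That gives 4 mismatches out of 43 aligned sites, so the Hamming distance is 4.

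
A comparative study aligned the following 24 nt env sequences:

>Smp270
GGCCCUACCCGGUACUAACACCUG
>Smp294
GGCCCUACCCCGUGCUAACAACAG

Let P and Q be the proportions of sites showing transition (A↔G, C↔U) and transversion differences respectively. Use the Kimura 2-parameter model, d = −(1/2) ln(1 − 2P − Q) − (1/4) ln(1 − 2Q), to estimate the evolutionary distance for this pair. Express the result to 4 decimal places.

Mismatches occur at site 11 (G↔C, transversion), site 14 (A↔G, transition), site 21 (C↔A, transversion), site 23 (U↔A, transversion).
Of the 4 differences, 1 transition and 3 transversions over 24 sites: P = 1/24 = 0.041667, Q = 3/24 = 0.125000.
d = −0.5·ln(0.791666) − 0.25·ln(0.750000) = −0.5·(-0.233616) − 0.25·(-0.287682) = 0.1887.

0.1887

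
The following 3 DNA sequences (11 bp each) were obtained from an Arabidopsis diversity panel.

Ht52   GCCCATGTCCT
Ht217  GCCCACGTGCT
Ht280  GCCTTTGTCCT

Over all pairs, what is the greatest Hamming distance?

Pairwise Hamming distances:
  Ht52 vs Ht217: 2
  Ht52 vs Ht280: 2
  Ht217 vs Ht280: 4
The largest is 4, between Ht217 and Ht280.

4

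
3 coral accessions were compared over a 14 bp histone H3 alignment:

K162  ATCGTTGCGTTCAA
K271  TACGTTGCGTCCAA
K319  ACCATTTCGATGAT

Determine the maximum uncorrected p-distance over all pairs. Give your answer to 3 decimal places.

Pairwise Hamming distances:
  K162 vs K271: 3
  K162 vs K319: 6
  K271 vs K319: 8
The largest is 8 mismatches, between K271 and K319; p = 8/14 = 0.571.

0.571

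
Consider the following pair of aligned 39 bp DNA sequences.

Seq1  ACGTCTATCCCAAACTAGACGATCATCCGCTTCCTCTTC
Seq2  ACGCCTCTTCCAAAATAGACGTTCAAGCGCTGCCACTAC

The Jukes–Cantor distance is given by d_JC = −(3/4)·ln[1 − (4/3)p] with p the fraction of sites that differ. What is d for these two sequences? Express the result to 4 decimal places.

0.3138

The sequences differ at positions 4 (T/C), 7 (A/C), 9 (C/T), 15 (C/A), 22 (A/T), 26 (T/A), 27 (C/G), 32 (T/G), 35 (T/A), 38 (T/A).
p = 10/39 = 0.256410.
d = −0.75 · ln(1 − (4/3)·0.256410) = −0.75 · ln(0.658120) = −0.75 · (-0.418368) = 0.3138.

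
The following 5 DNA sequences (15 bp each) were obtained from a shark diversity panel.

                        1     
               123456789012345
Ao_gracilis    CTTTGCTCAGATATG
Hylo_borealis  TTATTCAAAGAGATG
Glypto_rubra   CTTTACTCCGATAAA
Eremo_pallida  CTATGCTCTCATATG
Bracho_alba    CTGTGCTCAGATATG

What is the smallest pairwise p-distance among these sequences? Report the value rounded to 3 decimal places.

Pairwise Hamming distances:
  Ao_gracilis vs Hylo_borealis: 6
  Ao_gracilis vs Glypto_rubra: 4
  Ao_gracilis vs Eremo_pallida: 3
  Ao_gracilis vs Bracho_alba: 1
  Hylo_borealis vs Glypto_rubra: 9
  Hylo_borealis vs Eremo_pallida: 7
  Hylo_borealis vs Bracho_alba: 6
  Glypto_rubra vs Eremo_pallida: 6
  Glypto_rubra vs Bracho_alba: 5
  Eremo_pallida vs Bracho_alba: 3
The smallest is 1 mismatch, between Ao_gracilis and Bracho_alba; p = 1/15 = 0.067.

0.067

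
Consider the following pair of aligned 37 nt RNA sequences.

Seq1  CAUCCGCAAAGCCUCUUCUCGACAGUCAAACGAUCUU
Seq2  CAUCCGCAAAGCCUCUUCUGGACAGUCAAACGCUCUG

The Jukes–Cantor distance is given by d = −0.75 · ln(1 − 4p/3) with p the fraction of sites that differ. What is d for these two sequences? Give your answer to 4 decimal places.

The sequences differ at positions 20 (C/G), 33 (A/C), 37 (U/G).
p = 3/37 = 0.081081.
d = −0.75 · ln(1 − (4/3)·0.081081) = −0.75 · ln(0.891892) = −0.75 · (-0.114410) = 0.0858.

0.0858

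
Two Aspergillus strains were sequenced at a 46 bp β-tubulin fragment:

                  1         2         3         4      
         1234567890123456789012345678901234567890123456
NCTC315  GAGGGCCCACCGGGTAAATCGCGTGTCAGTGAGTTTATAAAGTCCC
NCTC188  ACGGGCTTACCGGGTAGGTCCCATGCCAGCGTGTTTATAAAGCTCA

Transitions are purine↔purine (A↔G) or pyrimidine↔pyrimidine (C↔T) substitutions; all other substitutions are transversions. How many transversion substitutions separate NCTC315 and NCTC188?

4

Mismatches occur at site 1 (G↔A, transition), site 2 (A↔C, transversion), site 7 (C↔T, transition), site 8 (C↔T, transition), site 17 (A↔G, transition), site 18 (A↔G, transition), site 21 (G↔C, transversion), site 23 (G↔A, transition), site 26 (T↔C, transition), site 30 (T↔C, transition), site 32 (A↔T, transversion), site 43 (T↔C, transition), site 44 (C↔T, transition), site 46 (C↔A, transversion).
Of the 14 differences, 10 transitions and 4 transversions, so the answer is 4.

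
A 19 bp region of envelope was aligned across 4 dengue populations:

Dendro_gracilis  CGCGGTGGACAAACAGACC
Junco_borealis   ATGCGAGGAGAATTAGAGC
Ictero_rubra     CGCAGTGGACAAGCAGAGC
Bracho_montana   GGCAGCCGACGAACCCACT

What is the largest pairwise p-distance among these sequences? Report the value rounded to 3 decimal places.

0.737

Pairwise Hamming distances:
  Dendro_gracilis vs Junco_borealis: 9
  Dendro_gracilis vs Ictero_rubra: 3
  Dendro_gracilis vs Bracho_montana: 8
  Junco_borealis vs Ictero_rubra: 8
  Junco_borealis vs Bracho_montana: 14
  Ictero_rubra vs Bracho_montana: 9
The largest is 14 mismatches, between Junco_borealis and Bracho_montana; p = 14/19 = 0.737.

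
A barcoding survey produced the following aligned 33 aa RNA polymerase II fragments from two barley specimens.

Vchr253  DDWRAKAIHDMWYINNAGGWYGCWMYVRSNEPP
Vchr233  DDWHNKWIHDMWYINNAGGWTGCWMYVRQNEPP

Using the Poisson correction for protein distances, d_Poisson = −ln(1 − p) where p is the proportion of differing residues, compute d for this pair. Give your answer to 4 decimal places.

0.1643

Mismatches occur at site 4 (R↔H), site 5 (A↔N), site 7 (A↔W), site 21 (Y↔T), site 29 (S↔Q).
p = 5/33 = 0.151515.
d = −ln(1 − 0.151515) = −ln(0.848485) = 0.1643.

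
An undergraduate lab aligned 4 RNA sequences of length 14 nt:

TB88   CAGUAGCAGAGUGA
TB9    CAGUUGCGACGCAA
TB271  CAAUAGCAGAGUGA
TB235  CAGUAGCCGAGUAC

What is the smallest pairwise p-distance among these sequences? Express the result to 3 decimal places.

0.071

Pairwise Hamming distances:
  TB88 vs TB9: 6
  TB88 vs TB271: 1
  TB88 vs TB235: 3
  TB9 vs TB271: 7
  TB9 vs TB235: 6
  TB271 vs TB235: 4
The smallest is 1 mismatch, between TB88 and TB271; p = 1/14 = 0.071.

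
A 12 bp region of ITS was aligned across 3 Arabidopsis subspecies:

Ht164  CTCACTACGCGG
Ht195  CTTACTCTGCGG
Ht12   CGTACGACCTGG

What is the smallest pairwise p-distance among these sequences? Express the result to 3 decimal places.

Pairwise Hamming distances:
  Ht164 vs Ht195: 3
  Ht164 vs Ht12: 5
  Ht195 vs Ht12: 6
The smallest is 3 mismatches, between Ht164 and Ht195; p = 3/12 = 0.250.

0.250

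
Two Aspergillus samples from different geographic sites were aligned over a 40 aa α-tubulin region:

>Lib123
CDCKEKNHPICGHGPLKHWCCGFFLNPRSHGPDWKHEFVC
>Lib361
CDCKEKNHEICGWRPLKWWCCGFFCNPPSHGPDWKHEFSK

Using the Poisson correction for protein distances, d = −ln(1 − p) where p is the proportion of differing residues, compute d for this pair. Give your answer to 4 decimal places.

Differing sites — 9:P/E; 13:H/W; 14:G/R; 18:H/W; 25:L/C; 28:R/P; 39:V/S; 40:C/K.
p = 8/40 = 0.200000.
d = −ln(1 − 0.200000) = −ln(0.800000) = 0.2231.

0.2231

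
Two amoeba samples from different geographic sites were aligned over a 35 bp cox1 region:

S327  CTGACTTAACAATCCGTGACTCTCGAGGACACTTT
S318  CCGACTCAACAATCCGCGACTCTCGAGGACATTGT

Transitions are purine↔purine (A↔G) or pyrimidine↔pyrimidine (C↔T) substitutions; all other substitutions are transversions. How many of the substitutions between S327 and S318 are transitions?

The sequences differ at positions 2 (T/C, transition), 7 (T/C, transition), 17 (T/C, transition), 32 (C/T, transition), 34 (T/G, transversion).
Of the 5 differences, 4 transitions and 1 transversion, so the answer is 4.

4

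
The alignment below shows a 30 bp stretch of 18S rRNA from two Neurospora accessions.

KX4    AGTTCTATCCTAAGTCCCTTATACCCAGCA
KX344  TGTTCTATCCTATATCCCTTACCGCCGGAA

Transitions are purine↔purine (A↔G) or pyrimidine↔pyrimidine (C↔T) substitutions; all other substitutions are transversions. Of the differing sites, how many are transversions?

The sequences differ at positions 1 (A/T, transversion), 13 (A/T, transversion), 14 (G/A, transition), 22 (T/C, transition), 23 (A/C, transversion), 24 (C/G, transversion), 27 (A/G, transition), 29 (C/A, transversion).
Of the 8 differences, 3 transitions and 5 transversions, so the answer is 5.

5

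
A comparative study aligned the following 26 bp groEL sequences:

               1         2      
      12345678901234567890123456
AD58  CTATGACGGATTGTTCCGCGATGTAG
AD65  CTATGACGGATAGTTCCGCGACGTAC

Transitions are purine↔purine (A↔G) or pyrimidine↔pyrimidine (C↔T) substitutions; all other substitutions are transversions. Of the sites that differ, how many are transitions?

1

Differing sites — 12:T/A (Tv); 22:T/C (Ti); 26:G/C (Tv).
Of the 3 differences, 1 transition and 2 transversions, so the answer is 1.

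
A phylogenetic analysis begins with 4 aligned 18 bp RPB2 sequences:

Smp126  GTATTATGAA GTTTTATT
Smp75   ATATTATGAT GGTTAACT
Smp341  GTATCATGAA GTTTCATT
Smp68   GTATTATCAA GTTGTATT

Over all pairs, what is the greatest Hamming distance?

7

Pairwise Hamming distances:
  Smp126 vs Smp75: 5
  Smp126 vs Smp341: 2
  Smp126 vs Smp68: 2
  Smp75 vs Smp341: 6
  Smp75 vs Smp68: 7
  Smp341 vs Smp68: 4
The largest is 7, between Smp75 and Smp68.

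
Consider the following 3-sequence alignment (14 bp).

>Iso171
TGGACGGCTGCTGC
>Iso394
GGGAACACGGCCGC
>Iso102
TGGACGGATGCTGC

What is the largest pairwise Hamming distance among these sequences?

Pairwise Hamming distances:
  Iso171 vs Iso394: 6
  Iso171 vs Iso102: 1
  Iso394 vs Iso102: 7
The largest is 7, between Iso394 and Iso102.

7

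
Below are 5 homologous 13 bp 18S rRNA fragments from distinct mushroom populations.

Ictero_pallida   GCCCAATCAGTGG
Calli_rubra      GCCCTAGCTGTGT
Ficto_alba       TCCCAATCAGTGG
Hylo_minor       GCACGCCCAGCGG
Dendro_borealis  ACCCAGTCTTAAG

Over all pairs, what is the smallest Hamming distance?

1

Pairwise Hamming distances:
  Ictero_pallida vs Calli_rubra: 4
  Ictero_pallida vs Ficto_alba: 1
  Ictero_pallida vs Hylo_minor: 5
  Ictero_pallida vs Dendro_borealis: 6
  Calli_rubra vs Ficto_alba: 5
  Calli_rubra vs Hylo_minor: 7
  Calli_rubra vs Dendro_borealis: 8
  Ficto_alba vs Hylo_minor: 6
  Ficto_alba vs Dendro_borealis: 6
  Hylo_minor vs Dendro_borealis: 9
The smallest is 1, between Ictero_pallida and Ficto_alba.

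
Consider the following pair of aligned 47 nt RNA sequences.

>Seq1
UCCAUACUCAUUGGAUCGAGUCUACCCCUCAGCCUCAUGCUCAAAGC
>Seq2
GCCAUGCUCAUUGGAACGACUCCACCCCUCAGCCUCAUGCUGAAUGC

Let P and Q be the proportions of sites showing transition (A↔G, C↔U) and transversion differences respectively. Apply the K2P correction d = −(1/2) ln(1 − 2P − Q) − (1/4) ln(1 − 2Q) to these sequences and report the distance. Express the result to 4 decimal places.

Mismatches occur at site 1 (U/G, transversion), site 6 (A/G, transition), site 16 (U/A, transversion), site 20 (G/C, transversion), site 23 (U/C, transition), site 42 (C/G, transversion), site 45 (A/U, transversion).
Of the 7 differences, 2 transitions and 5 transversions over 47 sites: P = 2/47 = 0.042553, Q = 5/47 = 0.106383.
d = −0.5·ln(0.808511) − 0.25·ln(0.787234) = −0.5·(-0.212561) − 0.25·(-0.239230) = 0.1661.

0.1661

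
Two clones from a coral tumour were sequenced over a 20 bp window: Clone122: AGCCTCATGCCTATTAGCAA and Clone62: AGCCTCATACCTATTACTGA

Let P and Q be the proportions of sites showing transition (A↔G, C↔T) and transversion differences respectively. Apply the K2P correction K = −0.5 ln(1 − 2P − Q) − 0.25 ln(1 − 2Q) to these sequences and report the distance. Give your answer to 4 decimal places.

The sequences differ at positions 9 (G/A, transition), 17 (G/C, transversion), 18 (C/T, transition), 19 (A/G, transition).
Of the 4 differences, 3 transitions and 1 transversion over 20 sites: P = 3/20 = 0.150000, Q = 1/20 = 0.050000.
d = −0.5·ln(0.650000) − 0.25·ln(0.900000) = −0.5·(-0.430783) − 0.25·(-0.105361) = 0.2417.

0.2417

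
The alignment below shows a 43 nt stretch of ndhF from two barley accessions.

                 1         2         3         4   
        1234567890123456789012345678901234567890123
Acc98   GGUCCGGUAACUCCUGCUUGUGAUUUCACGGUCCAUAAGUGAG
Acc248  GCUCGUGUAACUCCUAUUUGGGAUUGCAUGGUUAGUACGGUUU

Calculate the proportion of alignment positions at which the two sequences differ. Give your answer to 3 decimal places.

0.372

Mismatches occur at site 2 (G↔C), site 5 (C↔G), site 6 (G↔U), site 16 (G↔A), site 17 (C↔U), site 21 (U↔G), site 26 (U↔G), site 29 (C↔U), site 33 (C↔U), site 34 (C↔A), site 35 (A↔G), site 38 (A↔C), site 40 (U↔G), site 41 (G↔U), site 42 (A↔U), site 43 (G↔U).
There are 16 differences over 43 sites, so p = 16/43 = 0.372.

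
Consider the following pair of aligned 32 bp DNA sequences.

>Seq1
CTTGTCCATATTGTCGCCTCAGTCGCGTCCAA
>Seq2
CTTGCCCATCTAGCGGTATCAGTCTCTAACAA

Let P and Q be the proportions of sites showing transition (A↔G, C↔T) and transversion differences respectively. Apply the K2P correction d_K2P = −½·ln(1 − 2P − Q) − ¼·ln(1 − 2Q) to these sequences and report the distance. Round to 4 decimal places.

The sequences differ at positions 5 (T/C, transition), 10 (A/C, transversion), 12 (T/A, transversion), 14 (T/C, transition), 15 (C/G, transversion), 17 (C/T, transition), 18 (C/A, transversion), 25 (G/T, transversion), 27 (G/T, transversion), 28 (T/A, transversion), 29 (C/A, transversion).
Of the 11 differences, 3 transitions and 8 transversions over 32 sites: P = 3/32 = 0.093750, Q = 8/32 = 0.250000.
d = −0.5·ln(0.562500) − 0.25·ln(0.500000) = −0.5·(-0.575364) − 0.25·(-0.693147) = 0.4610.

0.4610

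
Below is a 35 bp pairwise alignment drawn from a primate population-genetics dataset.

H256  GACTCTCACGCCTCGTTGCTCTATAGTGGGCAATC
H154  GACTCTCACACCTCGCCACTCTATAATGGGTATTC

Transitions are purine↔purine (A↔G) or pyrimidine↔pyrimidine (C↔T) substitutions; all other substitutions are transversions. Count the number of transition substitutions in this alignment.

Differing sites — 10:G/A (Ti); 16:T/C (Ti); 17:T/C (Ti); 18:G/A (Ti); 26:G/A (Ti); 31:C/T (Ti); 33:A/T (Tv).
Of the 7 differences, 6 transitions and 1 transversion, so the answer is 6.

6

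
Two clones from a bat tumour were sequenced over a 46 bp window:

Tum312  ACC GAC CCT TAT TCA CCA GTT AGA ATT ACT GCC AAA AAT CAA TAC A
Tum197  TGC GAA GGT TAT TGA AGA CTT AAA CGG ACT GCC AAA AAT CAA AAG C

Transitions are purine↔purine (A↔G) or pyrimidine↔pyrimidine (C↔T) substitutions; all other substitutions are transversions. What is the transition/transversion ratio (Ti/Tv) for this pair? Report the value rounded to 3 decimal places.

The sequences differ at positions 1 (A/T, transversion), 2 (C/G, transversion), 6 (C/A, transversion), 7 (C/G, transversion), 8 (C/G, transversion), 14 (C/G, transversion), 16 (C/A, transversion), 17 (C/G, transversion), 19 (G/C, transversion), 23 (G/A, transition), 25 (A/C, transversion), 26 (T/G, transversion), 27 (T/G, transversion), 43 (T/A, transversion), 45 (C/G, transversion), 46 (A/C, transversion).
Of the 16 differences, 1 transition and 15 transversions, so Ti/Tv = 1/15 = 0.067.

0.067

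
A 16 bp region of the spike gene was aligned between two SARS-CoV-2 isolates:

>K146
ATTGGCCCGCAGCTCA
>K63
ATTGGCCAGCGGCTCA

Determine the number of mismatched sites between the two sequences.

2

The sequences differ at positions 8 (C/A), 11 (A/G).
That gives 2 mismatches out of 16 aligned sites, so the Hamming distance is 2.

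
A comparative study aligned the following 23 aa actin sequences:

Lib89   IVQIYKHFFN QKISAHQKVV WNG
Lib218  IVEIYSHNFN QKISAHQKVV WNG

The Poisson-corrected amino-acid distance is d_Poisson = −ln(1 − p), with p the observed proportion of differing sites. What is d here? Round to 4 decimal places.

Mismatches occur at site 3 (Q→E), site 6 (K→S), site 8 (F→N).
p = 3/23 = 0.130435.
d = −ln(1 − 0.130435) = −ln(0.869565) = 0.1398.

0.1398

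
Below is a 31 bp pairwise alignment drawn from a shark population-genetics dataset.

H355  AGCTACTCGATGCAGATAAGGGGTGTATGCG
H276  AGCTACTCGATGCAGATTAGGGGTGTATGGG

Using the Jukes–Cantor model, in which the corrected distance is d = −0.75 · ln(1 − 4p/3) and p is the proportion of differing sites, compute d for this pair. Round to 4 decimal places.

0.0675

Differing sites — 18:A/T; 30:C/G.
p = 2/31 = 0.064516.
d = −0.75 · ln(1 − (4/3)·0.064516) = −0.75 · ln(0.913979) = −0.75 · (-0.089948) = 0.0675.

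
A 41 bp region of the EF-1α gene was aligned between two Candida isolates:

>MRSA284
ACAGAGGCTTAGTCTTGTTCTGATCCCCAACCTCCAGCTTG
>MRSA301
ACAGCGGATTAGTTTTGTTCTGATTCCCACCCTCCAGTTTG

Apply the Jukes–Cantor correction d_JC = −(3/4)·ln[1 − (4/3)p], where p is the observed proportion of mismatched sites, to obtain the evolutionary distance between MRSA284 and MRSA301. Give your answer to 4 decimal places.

0.1628

Differing sites — 5:A/C; 8:C/A; 14:C/T; 25:C/T; 30:A/C; 38:C/T.
p = 6/41 = 0.146341.
d = −0.75 · ln(1 − (4/3)·0.146341) = −0.75 · ln(0.804879) = −0.75 · (-0.217063) = 0.1628.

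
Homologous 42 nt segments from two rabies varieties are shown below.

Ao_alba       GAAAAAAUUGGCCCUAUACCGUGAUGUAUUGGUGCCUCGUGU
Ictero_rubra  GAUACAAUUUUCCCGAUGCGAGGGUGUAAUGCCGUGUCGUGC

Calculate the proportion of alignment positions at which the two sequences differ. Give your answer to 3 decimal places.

Differing sites — 3:A/U; 5:A/C; 10:G/U; 11:G/U; 15:U/G; 18:A/G; 20:C/G; 21:G/A; 22:U/G; 24:A/G; 29:U/A; 32:G/C; 33:U/C; 35:C/U; 36:C/G; 42:U/C.
There are 16 differences over 42 sites, so p = 16/42 = 0.381.

0.381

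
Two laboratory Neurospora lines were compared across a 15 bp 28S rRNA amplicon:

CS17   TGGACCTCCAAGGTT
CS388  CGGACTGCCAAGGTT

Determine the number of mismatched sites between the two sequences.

3

Mismatches occur at site 1 (T→C), site 6 (C→T), site 7 (T→G).
That gives 3 mismatches out of 15 aligned sites, so the Hamming distance is 3.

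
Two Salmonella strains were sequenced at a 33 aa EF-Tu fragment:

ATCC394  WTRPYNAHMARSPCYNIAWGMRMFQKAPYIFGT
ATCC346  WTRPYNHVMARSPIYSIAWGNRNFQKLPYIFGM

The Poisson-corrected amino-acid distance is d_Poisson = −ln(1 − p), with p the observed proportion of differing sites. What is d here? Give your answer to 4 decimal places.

0.2776

Differing sites — 7:A/H; 8:H/V; 14:C/I; 16:N/S; 21:M/N; 23:M/N; 27:A/L; 33:T/M.
p = 8/33 = 0.242424.
d = −ln(1 − 0.242424) = −ln(0.757576) = 0.2776.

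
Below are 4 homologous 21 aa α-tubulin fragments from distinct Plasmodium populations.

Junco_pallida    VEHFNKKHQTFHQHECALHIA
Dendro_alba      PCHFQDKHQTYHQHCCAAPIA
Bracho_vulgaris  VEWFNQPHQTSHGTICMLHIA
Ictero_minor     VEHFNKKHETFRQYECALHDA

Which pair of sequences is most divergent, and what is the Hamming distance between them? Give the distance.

13

Pairwise Hamming distances:
  Junco_pallida vs Dendro_alba: 8
  Junco_pallida vs Bracho_vulgaris: 8
  Junco_pallida vs Ictero_minor: 4
  Dendro_alba vs Bracho_vulgaris: 13
  Dendro_alba vs Ictero_minor: 12
  Bracho_vulgaris vs Ictero_minor: 11
The largest is 13, between Dendro_alba and Bracho_vulgaris.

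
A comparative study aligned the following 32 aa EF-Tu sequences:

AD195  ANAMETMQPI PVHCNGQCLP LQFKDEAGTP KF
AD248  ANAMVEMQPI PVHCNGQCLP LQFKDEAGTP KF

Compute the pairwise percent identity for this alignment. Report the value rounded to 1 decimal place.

Mismatches occur at site 5 (E/V), site 6 (T/E).
30 of the 32 sites match, so the percent identity is 30/32 × 100 = 93.8%.

93.8%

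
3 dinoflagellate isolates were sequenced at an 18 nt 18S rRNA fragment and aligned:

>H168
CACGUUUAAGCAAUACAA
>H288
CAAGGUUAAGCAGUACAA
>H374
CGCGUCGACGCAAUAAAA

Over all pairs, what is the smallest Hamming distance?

3

Pairwise Hamming distances:
  H168 vs H288: 3
  H168 vs H374: 5
  H288 vs H374: 8
The smallest is 3, between H168 and H288.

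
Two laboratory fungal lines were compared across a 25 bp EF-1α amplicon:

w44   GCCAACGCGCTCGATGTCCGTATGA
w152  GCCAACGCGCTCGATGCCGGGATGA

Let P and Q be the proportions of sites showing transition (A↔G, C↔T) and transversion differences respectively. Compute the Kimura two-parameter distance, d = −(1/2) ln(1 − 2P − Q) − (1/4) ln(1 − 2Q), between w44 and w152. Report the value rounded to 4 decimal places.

0.1308

The sequences differ at positions 17 (T/C, transition), 19 (C/G, transversion), 21 (T/G, transversion).
Of the 3 differences, 1 transition and 2 transversions over 25 sites: P = 1/25 = 0.040000, Q = 2/25 = 0.080000.
d = −0.5·ln(0.840000) − 0.25·ln(0.840000) = −0.5·(-0.174353) − 0.25·(-0.174353) = 0.1308.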